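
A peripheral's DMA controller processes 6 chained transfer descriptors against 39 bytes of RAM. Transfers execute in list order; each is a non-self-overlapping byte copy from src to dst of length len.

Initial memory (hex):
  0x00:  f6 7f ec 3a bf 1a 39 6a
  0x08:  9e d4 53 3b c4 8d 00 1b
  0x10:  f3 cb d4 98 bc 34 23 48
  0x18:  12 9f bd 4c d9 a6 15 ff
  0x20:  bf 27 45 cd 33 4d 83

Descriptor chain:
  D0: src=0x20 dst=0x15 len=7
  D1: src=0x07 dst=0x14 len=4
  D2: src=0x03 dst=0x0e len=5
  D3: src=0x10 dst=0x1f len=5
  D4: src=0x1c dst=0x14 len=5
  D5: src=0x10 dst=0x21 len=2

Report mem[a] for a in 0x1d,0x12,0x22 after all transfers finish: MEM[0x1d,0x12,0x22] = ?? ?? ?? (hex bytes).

#0 dst[0x15+7] := {0xbf,0x27,0x45,0xcd,0x33,0x4d,0x83}
#1 dst[0x14+4] := {0x6a,0x9e,0xd4,0x53}
#2 dst[0x0e+5] := {0x3a,0xbf,0x1a,0x39,0x6a}
#3 dst[0x1f+5] := {0x1a,0x39,0x6a,0x98,0x6a}
#4 dst[0x14+5] := {0xd9,0xa6,0x15,0x1a,0x39}
#5 dst[0x21+2] := {0x1a,0x39}
query mem[0x1d]=0xa6, mem[0x12]=0x6a, mem[0x22]=0x39

MEM[0x1d,0x12,0x22] = a6 6a 39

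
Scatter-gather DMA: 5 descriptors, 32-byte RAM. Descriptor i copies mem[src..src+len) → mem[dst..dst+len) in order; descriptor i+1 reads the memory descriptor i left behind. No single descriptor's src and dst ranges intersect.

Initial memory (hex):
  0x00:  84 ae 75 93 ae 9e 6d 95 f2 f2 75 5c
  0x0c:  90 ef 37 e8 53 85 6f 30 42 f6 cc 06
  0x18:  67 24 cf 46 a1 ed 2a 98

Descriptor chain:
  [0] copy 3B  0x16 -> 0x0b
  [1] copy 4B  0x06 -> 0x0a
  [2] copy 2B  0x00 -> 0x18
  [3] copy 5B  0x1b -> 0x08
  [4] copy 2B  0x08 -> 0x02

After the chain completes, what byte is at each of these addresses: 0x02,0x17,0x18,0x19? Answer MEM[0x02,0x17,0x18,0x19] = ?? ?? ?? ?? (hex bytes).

MEM[0x02,0x17,0x18,0x19] = 46 06 84 ae

  after D0: wrote 3B at 0x0b = cc0667
  after D1: wrote 4B at 0x0a = 6d95f2f2
  after D2: wrote 2B at 0x18 = 84ae
  after D3: wrote 5B at 0x08 = 46a1ed2a98
  after D4: wrote 2B at 0x02 = 46a1
query mem[0x02]=0x46, mem[0x17]=0x06, mem[0x18]=0x84, mem[0x19]=0xae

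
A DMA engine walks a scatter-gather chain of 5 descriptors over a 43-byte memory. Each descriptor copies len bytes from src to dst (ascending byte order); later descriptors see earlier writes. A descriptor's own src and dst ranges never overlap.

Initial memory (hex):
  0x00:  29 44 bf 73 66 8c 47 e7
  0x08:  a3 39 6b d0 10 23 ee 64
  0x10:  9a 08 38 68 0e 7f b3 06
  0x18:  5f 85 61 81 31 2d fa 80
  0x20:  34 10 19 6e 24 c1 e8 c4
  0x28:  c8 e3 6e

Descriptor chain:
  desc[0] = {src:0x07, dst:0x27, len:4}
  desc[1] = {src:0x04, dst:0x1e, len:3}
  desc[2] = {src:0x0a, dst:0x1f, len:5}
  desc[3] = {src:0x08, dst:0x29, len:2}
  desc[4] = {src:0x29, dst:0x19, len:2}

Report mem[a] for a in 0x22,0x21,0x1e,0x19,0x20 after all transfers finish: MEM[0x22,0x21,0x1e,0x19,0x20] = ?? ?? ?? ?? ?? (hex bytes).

MEM[0x22,0x21,0x1e,0x19,0x20] = 23 10 66 a3 d0

#0 dst[0x27+4] := {0xe7,0xa3,0x39,0x6b}
#1 dst[0x1e+3] := {0x66,0x8c,0x47}
#2 dst[0x1f+5] := {0x6b,0xd0,0x10,0x23,0xee}
#3 dst[0x29+2] := {0xa3,0x39}
#4 dst[0x19+2] := {0xa3,0x39}
query mem[0x22]=0x23, mem[0x21]=0x10, mem[0x1e]=0x66, mem[0x19]=0xa3, mem[0x20]=0xd0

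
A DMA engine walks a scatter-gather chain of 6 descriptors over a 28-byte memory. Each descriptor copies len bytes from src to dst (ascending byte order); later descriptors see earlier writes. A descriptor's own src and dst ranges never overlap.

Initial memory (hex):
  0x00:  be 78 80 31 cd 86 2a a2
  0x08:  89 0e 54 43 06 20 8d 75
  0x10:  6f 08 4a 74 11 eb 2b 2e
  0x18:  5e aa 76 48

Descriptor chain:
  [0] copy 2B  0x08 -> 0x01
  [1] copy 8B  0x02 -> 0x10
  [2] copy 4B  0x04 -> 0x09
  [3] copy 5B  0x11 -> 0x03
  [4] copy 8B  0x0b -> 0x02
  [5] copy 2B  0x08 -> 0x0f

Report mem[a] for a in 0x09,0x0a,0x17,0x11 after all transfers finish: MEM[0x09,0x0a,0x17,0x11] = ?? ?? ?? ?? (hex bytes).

  after D0: wrote 2B at 0x01 = 890e
  after D1: wrote 8B at 0x10 = 0e31cd862aa2890e
  after D2: wrote 4B at 0x09 = cd862aa2
  after D3: wrote 5B at 0x03 = 31cd862aa2
  after D4: wrote 8B at 0x02 = 2aa2208d750e31cd
  after D5: wrote 2B at 0x0f = 31cd
query mem[0x09]=0xcd, mem[0x0a]=0x86, mem[0x17]=0x0e, mem[0x11]=0x31

MEM[0x09,0x0a,0x17,0x11] = cd 86 0e 31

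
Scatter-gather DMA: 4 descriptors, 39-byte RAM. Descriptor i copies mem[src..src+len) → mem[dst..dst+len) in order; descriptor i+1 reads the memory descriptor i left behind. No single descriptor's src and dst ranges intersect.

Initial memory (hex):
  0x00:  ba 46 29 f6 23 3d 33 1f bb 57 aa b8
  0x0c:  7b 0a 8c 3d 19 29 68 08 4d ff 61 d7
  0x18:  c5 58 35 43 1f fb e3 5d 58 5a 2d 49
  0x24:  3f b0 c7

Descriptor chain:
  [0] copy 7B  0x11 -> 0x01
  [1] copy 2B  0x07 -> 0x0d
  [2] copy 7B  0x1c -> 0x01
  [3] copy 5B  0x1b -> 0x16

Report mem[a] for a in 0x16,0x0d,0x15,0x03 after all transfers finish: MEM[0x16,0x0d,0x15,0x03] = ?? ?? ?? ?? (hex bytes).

  after D0: wrote 7B at 0x01 = 2968084dff61d7
  after D1: wrote 2B at 0x0d = d7bb
  after D2: wrote 7B at 0x01 = 1ffbe35d585a2d
  after D3: wrote 5B at 0x16 = 431ffbe35d
query mem[0x16]=0x43, mem[0x0d]=0xd7, mem[0x15]=0xff, mem[0x03]=0xe3

MEM[0x16,0x0d,0x15,0x03] = 43 d7 ff e3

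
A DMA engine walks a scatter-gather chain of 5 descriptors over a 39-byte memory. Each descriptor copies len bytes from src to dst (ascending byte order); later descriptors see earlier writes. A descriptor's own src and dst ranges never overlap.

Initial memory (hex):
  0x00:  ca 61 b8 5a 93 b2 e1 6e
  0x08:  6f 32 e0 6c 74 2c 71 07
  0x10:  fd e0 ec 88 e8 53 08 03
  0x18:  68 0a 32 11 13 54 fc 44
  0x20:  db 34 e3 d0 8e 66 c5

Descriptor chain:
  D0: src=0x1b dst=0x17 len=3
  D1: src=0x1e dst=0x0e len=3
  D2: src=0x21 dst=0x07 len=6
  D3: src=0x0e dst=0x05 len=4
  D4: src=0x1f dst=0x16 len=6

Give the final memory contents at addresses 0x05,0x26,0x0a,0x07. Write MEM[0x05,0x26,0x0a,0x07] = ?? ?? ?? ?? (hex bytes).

D0: mem[0x17..0x19] <- [11 13 54]
D1: mem[0x0e..0x10] <- [fc 44 db]
D2: mem[0x07..0x0c] <- [34 e3 d0 8e 66 c5]
D3: mem[0x05..0x08] <- [fc 44 db e0]
D4: mem[0x16..0x1b] <- [44 db 34 e3 d0 8e]
query mem[0x05]=0xfc, mem[0x26]=0xc5, mem[0x0a]=0x8e, mem[0x07]=0xdb

MEM[0x05,0x26,0x0a,0x07] = fc c5 8e db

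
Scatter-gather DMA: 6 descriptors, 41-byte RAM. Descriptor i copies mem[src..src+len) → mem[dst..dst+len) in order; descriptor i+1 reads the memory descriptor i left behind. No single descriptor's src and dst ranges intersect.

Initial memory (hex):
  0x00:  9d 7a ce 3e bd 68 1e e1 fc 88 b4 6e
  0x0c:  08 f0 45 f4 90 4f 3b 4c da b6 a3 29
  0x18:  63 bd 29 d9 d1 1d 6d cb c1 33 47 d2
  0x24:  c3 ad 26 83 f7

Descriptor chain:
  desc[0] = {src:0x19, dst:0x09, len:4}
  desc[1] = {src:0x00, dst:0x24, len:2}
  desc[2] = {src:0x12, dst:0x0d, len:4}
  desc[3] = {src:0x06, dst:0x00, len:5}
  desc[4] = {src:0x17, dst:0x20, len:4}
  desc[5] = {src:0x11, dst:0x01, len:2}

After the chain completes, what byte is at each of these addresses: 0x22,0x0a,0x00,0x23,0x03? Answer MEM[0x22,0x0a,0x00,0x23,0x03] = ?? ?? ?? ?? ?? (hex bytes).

MEM[0x22,0x0a,0x00,0x23,0x03] = bd 29 1e 29 bd

  after D0: wrote 4B at 0x09 = bd29d9d1
  after D1: wrote 2B at 0x24 = 9d7a
  after D2: wrote 4B at 0x0d = 3b4cdab6
  after D3: wrote 5B at 0x00 = 1ee1fcbd29
  after D4: wrote 4B at 0x20 = 2963bd29
  after D5: wrote 2B at 0x01 = 4f3b
query mem[0x22]=0xbd, mem[0x0a]=0x29, mem[0x00]=0x1e, mem[0x23]=0x29, mem[0x03]=0xbd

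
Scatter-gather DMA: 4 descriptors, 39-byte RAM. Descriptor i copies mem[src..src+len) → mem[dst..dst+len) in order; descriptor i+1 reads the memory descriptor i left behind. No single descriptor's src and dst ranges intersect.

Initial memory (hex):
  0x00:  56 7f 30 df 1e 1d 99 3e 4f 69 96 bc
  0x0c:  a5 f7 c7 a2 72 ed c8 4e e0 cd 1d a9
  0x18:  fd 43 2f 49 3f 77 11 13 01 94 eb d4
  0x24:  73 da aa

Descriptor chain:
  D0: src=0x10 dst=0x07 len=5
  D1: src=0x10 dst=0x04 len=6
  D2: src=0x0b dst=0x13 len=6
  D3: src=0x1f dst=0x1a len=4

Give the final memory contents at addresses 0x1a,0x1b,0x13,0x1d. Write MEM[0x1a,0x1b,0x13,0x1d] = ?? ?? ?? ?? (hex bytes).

[0] 0x10->0x07 len=5 : 72 ed c8 4e e0
[1] 0x10->0x04 len=6 : 72 ed c8 4e e0 cd
[2] 0x0b->0x13 len=6 : e0 a5 f7 c7 a2 72
[3] 0x1f->0x1a len=4 : 13 01 94 eb
query mem[0x1a]=0x13, mem[0x1b]=0x01, mem[0x13]=0xe0, mem[0x1d]=0xeb

MEM[0x1a,0x1b,0x13,0x1d] = 13 01 e0 eb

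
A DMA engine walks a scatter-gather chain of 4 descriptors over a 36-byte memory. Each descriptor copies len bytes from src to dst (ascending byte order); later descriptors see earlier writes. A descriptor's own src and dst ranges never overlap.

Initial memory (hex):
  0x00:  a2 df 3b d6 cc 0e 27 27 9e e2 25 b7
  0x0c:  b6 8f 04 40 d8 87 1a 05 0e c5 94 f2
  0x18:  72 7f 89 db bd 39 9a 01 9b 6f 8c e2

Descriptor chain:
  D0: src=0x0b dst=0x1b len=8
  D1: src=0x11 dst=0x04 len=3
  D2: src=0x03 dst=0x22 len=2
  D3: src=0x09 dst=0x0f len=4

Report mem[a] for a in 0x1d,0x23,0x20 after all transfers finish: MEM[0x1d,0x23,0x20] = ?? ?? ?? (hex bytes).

MEM[0x1d,0x23,0x20] = 8f 87 d8

  after D0: wrote 8B at 0x1b = b7b68f0440d8871a
  after D1: wrote 3B at 0x04 = 871a05
  after D2: wrote 2B at 0x22 = d687
  after D3: wrote 4B at 0x0f = e225b7b6
query mem[0x1d]=0x8f, mem[0x23]=0x87, mem[0x20]=0xd8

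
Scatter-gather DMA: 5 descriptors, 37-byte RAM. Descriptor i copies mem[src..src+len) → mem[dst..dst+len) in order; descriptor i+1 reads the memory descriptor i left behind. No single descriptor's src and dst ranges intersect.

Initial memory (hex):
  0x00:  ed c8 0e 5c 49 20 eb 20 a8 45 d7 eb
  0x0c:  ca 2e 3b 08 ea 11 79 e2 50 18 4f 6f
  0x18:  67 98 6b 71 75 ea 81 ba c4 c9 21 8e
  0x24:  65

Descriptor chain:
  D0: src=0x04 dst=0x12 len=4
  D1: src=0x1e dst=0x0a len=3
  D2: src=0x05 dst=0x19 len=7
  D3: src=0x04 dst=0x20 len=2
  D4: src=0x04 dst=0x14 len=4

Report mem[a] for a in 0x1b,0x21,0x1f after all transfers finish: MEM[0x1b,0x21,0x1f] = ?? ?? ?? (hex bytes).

MEM[0x1b,0x21,0x1f] = 20 20 ba

  after D0: wrote 4B at 0x12 = 4920eb20
  after D1: wrote 3B at 0x0a = 81bac4
  after D2: wrote 7B at 0x19 = 20eb20a84581ba
  after D3: wrote 2B at 0x20 = 4920
  after D4: wrote 4B at 0x14 = 4920eb20
query mem[0x1b]=0x20, mem[0x21]=0x20, mem[0x1f]=0xba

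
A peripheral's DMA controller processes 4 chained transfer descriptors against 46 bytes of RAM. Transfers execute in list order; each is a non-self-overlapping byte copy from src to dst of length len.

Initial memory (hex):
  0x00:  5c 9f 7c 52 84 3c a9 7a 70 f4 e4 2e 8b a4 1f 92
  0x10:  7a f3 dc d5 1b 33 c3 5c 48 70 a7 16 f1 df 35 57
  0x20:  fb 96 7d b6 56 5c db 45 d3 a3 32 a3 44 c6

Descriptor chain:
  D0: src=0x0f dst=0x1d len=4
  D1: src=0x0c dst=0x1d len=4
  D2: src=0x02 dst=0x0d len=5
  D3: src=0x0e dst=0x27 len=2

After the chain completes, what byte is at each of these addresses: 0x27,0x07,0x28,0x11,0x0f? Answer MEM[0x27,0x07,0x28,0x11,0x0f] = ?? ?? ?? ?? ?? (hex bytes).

MEM[0x27,0x07,0x28,0x11,0x0f] = 52 7a 84 a9 84

#0 dst[0x1d+4] := {0x92,0x7a,0xf3,0xdc}
#1 dst[0x1d+4] := {0x8b,0xa4,0x1f,0x92}
#2 dst[0x0d+5] := {0x7c,0x52,0x84,0x3c,0xa9}
#3 dst[0x27+2] := {0x52,0x84}
query mem[0x27]=0x52, mem[0x07]=0x7a, mem[0x28]=0x84, mem[0x11]=0xa9, mem[0x0f]=0x84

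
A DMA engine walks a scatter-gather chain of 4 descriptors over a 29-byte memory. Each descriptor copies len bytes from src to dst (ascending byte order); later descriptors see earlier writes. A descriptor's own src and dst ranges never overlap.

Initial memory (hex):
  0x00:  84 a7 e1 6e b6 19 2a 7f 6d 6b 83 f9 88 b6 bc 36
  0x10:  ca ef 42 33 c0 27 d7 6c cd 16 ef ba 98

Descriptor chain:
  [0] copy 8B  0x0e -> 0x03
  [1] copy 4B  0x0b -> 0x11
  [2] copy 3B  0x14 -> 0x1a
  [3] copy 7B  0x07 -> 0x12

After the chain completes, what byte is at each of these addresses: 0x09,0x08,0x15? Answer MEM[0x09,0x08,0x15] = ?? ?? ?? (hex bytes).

#0 dst[0x03+8] := {0xbc,0x36,0xca,0xef,0x42,0x33,0xc0,0x27}
#1 dst[0x11+4] := {0xf9,0x88,0xb6,0xbc}
#2 dst[0x1a+3] := {0xbc,0x27,0xd7}
#3 dst[0x12+7] := {0x42,0x33,0xc0,0x27,0xf9,0x88,0xb6}
query mem[0x09]=0xc0, mem[0x08]=0x33, mem[0x15]=0x27

MEM[0x09,0x08,0x15] = c0 33 27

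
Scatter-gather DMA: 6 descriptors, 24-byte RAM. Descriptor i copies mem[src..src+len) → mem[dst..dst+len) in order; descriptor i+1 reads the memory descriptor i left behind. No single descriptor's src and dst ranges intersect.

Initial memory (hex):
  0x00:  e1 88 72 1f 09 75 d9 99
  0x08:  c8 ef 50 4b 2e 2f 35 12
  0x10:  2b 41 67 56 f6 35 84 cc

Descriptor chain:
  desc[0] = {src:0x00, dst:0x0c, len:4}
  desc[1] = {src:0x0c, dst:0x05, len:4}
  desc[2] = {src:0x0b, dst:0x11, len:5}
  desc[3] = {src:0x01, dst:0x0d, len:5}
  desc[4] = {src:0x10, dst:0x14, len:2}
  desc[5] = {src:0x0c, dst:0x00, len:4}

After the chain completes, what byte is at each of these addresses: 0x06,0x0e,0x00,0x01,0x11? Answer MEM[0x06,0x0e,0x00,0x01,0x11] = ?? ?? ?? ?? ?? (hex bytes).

MEM[0x06,0x0e,0x00,0x01,0x11] = 88 72 e1 88 e1

D0: mem[0x0c..0x0f] <- [e1 88 72 1f]
D1: mem[0x05..0x08] <- [e1 88 72 1f]
D2: mem[0x11..0x15] <- [4b e1 88 72 1f]
D3: mem[0x0d..0x11] <- [88 72 1f 09 e1]
D4: mem[0x14..0x15] <- [09 e1]
D5: mem[0x00..0x03] <- [e1 88 72 1f]
query mem[0x06]=0x88, mem[0x0e]=0x72, mem[0x00]=0xe1, mem[0x01]=0x88, mem[0x11]=0xe1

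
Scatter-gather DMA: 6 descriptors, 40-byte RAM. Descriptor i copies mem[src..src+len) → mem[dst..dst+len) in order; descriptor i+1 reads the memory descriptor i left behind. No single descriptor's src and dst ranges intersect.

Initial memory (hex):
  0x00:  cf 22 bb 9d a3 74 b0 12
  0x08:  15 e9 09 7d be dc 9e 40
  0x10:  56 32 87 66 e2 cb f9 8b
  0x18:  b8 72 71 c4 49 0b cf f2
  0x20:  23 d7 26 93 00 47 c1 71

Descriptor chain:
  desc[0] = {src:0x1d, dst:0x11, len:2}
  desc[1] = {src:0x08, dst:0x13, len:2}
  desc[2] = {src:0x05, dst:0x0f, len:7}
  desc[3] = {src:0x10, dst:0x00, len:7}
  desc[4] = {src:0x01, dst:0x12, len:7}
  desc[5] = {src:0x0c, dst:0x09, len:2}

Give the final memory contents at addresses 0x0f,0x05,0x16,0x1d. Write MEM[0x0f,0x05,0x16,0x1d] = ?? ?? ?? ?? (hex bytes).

MEM[0x0f,0x05,0x16,0x1d] = 74 7d 7d 0b

#0 dst[0x11+2] := {0x0b,0xcf}
#1 dst[0x13+2] := {0x15,0xe9}
#2 dst[0x0f+7] := {0x74,0xb0,0x12,0x15,0xe9,0x09,0x7d}
#3 dst[0x00+7] := {0xb0,0x12,0x15,0xe9,0x09,0x7d,0xf9}
#4 dst[0x12+7] := {0x12,0x15,0xe9,0x09,0x7d,0xf9,0x12}
#5 dst[0x09+2] := {0xbe,0xdc}
query mem[0x0f]=0x74, mem[0x05]=0x7d, mem[0x16]=0x7d, mem[0x1d]=0x0b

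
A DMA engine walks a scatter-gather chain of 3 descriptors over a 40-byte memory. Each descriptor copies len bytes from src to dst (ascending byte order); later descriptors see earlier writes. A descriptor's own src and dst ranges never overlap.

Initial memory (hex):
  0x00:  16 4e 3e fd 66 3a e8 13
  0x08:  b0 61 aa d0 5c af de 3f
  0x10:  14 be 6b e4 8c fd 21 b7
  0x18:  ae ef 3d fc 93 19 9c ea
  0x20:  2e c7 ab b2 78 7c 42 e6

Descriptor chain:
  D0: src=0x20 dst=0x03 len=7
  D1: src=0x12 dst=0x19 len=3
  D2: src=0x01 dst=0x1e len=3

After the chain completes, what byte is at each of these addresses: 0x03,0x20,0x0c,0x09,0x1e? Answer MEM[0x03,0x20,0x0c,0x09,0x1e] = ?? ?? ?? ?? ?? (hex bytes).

MEM[0x03,0x20,0x0c,0x09,0x1e] = 2e 2e 5c 42 4e

  after D0: wrote 7B at 0x03 = 2ec7abb2787c42
  after D1: wrote 3B at 0x19 = 6be48c
  after D2: wrote 3B at 0x1e = 4e3e2e
query mem[0x03]=0x2e, mem[0x20]=0x2e, mem[0x0c]=0x5c, mem[0x09]=0x42, mem[0x1e]=0x4e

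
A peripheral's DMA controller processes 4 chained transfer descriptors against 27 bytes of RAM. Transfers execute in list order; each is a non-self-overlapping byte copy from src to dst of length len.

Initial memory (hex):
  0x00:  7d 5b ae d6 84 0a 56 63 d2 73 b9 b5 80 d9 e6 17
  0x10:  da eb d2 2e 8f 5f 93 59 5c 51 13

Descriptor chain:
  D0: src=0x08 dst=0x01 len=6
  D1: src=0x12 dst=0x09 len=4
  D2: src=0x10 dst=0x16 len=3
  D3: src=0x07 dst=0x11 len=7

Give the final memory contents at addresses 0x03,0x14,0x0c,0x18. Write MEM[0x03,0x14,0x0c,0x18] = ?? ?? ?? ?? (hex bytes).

[0] 0x08->0x01 len=6 : d2 73 b9 b5 80 d9
[1] 0x12->0x09 len=4 : d2 2e 8f 5f
[2] 0x10->0x16 len=3 : da eb d2
[3] 0x07->0x11 len=7 : 63 d2 d2 2e 8f 5f d9
query mem[0x03]=0xb9, mem[0x14]=0x2e, mem[0x0c]=0x5f, mem[0x18]=0xd2

MEM[0x03,0x14,0x0c,0x18] = b9 2e 5f d2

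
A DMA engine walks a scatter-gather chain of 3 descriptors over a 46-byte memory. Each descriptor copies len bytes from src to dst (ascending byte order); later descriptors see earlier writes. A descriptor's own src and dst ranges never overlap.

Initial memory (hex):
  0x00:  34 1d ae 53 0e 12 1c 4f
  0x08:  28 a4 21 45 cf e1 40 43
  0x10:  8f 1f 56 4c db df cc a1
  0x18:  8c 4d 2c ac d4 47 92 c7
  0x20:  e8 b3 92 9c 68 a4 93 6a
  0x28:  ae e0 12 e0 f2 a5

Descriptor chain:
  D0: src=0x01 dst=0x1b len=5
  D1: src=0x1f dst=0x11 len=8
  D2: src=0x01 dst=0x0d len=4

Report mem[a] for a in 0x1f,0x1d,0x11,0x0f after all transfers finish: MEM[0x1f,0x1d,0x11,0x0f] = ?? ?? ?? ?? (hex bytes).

D0: mem[0x1b..0x1f] <- [1d ae 53 0e 12]
D1: mem[0x11..0x18] <- [12 e8 b3 92 9c 68 a4 93]
D2: mem[0x0d..0x10] <- [1d ae 53 0e]
query mem[0x1f]=0x12, mem[0x1d]=0x53, mem[0x11]=0x12, mem[0x0f]=0x53

MEM[0x1f,0x1d,0x11,0x0f] = 12 53 12 53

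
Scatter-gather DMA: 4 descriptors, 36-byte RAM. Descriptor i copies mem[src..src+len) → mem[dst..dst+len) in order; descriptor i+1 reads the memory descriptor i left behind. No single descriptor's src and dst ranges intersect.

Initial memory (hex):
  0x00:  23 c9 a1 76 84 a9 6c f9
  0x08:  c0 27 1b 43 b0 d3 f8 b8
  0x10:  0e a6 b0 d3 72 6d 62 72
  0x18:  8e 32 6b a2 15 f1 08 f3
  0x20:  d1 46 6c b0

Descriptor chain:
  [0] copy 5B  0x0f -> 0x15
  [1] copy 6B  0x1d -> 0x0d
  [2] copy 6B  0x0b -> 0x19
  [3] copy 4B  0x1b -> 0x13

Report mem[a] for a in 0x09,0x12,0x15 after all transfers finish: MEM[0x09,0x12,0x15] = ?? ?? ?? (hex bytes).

MEM[0x09,0x12,0x15] = 27 6c f3

D0: mem[0x15..0x19] <- [b8 0e a6 b0 d3]
D1: mem[0x0d..0x12] <- [f1 08 f3 d1 46 6c]
D2: mem[0x19..0x1e] <- [43 b0 f1 08 f3 d1]
D3: mem[0x13..0x16] <- [f1 08 f3 d1]
query mem[0x09]=0x27, mem[0x12]=0x6c, mem[0x15]=0xf3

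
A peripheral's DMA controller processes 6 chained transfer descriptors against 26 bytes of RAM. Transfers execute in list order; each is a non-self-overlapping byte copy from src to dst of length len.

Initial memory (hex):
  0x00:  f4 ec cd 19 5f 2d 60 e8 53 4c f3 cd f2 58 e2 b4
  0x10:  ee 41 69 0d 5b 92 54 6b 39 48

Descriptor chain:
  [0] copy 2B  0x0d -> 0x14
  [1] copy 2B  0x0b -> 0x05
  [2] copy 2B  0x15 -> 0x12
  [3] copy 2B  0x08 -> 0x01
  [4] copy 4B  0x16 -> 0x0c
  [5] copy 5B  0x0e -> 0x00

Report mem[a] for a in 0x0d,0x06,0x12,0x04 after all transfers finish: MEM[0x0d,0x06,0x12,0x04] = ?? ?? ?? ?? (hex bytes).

#0 dst[0x14+2] := {0x58,0xe2}
#1 dst[0x05+2] := {0xcd,0xf2}
#2 dst[0x12+2] := {0xe2,0x54}
#3 dst[0x01+2] := {0x53,0x4c}
#4 dst[0x0c+4] := {0x54,0x6b,0x39,0x48}
#5 dst[0x00+5] := {0x39,0x48,0xee,0x41,0xe2}
query mem[0x0d]=0x6b, mem[0x06]=0xf2, mem[0x12]=0xe2, mem[0x04]=0xe2

MEM[0x0d,0x06,0x12,0x04] = 6b f2 e2 e2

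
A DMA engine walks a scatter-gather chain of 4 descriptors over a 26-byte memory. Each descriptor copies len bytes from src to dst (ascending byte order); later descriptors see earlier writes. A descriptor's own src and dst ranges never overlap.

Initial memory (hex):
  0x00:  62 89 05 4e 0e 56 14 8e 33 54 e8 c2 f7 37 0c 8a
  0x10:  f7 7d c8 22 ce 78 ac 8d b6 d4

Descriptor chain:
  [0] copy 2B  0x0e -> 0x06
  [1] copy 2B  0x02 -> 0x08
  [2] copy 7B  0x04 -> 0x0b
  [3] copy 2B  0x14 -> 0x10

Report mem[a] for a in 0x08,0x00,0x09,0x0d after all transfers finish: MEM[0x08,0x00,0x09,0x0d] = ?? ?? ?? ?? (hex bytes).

MEM[0x08,0x00,0x09,0x0d] = 05 62 4e 0c

[0] 0x0e->0x06 len=2 : 0c 8a
[1] 0x02->0x08 len=2 : 05 4e
[2] 0x04->0x0b len=7 : 0e 56 0c 8a 05 4e e8
[3] 0x14->0x10 len=2 : ce 78
query mem[0x08]=0x05, mem[0x00]=0x62, mem[0x09]=0x4e, mem[0x0d]=0x0c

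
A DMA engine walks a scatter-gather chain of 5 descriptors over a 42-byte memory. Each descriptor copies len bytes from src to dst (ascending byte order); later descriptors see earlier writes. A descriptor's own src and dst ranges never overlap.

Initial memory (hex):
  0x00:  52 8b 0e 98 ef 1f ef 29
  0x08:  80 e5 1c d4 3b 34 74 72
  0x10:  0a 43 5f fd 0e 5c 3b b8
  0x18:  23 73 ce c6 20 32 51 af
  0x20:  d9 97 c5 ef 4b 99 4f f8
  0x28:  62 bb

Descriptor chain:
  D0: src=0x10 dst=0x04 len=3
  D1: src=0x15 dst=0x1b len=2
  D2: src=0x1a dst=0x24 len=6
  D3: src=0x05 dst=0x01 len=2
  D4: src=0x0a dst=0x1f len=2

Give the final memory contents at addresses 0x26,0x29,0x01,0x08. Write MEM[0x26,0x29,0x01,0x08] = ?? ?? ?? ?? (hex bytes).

D0: mem[0x04..0x06] <- [0a 43 5f]
D1: mem[0x1b..0x1c] <- [5c 3b]
D2: mem[0x24..0x29] <- [ce 5c 3b 32 51 af]
D3: mem[0x01..0x02] <- [43 5f]
D4: mem[0x1f..0x20] <- [1c d4]
query mem[0x26]=0x3b, mem[0x29]=0xaf, mem[0x01]=0x43, mem[0x08]=0x80

MEM[0x26,0x29,0x01,0x08] = 3b af 43 80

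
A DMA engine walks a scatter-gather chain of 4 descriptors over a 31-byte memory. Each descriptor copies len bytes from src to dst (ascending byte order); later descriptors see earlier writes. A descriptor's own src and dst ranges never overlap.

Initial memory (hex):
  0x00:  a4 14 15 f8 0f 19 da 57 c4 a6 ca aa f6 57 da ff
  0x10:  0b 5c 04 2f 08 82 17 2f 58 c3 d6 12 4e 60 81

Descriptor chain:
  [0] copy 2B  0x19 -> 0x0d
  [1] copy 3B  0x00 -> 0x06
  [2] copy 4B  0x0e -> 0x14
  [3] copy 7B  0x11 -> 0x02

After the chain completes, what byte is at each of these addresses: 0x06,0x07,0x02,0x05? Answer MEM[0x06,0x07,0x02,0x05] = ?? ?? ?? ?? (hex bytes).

D0: mem[0x0d..0x0e] <- [c3 d6]
D1: mem[0x06..0x08] <- [a4 14 15]
D2: mem[0x14..0x17] <- [d6 ff 0b 5c]
D3: mem[0x02..0x08] <- [5c 04 2f d6 ff 0b 5c]
query mem[0x06]=0xff, mem[0x07]=0x0b, mem[0x02]=0x5c, mem[0x05]=0xd6

MEM[0x06,0x07,0x02,0x05] = ff 0b 5c d6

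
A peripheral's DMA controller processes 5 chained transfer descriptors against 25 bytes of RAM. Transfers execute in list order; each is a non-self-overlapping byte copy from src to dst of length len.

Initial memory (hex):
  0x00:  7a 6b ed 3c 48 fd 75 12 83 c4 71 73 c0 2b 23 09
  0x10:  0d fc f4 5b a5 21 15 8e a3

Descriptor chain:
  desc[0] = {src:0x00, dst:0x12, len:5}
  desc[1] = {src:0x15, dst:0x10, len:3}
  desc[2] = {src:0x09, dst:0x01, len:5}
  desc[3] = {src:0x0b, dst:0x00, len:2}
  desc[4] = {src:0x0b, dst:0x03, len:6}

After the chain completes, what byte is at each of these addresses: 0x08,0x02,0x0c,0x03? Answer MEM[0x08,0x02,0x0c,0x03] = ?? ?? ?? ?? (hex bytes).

#0 dst[0x12+5] := {0x7a,0x6b,0xed,0x3c,0x48}
#1 dst[0x10+3] := {0x3c,0x48,0x8e}
#2 dst[0x01+5] := {0xc4,0x71,0x73,0xc0,0x2b}
#3 dst[0x00+2] := {0x73,0xc0}
#4 dst[0x03+6] := {0x73,0xc0,0x2b,0x23,0x09,0x3c}
query mem[0x08]=0x3c, mem[0x02]=0x71, mem[0x0c]=0xc0, mem[0x03]=0x73

MEM[0x08,0x02,0x0c,0x03] = 3c 71 c0 73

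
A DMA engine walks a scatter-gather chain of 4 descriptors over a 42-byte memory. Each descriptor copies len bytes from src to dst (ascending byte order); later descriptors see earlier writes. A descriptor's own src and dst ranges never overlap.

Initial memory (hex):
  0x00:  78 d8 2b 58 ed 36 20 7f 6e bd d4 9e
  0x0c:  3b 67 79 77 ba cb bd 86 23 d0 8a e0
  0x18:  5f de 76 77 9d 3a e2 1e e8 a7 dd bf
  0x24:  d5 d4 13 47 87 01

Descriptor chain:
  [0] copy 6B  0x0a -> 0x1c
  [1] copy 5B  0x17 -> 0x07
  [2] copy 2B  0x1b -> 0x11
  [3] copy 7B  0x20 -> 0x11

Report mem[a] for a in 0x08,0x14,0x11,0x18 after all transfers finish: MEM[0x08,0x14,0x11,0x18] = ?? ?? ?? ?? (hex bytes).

MEM[0x08,0x14,0x11,0x18] = 5f bf 79 5f

[0] 0x0a->0x1c len=6 : d4 9e 3b 67 79 77
[1] 0x17->0x07 len=5 : e0 5f de 76 77
[2] 0x1b->0x11 len=2 : 77 d4
[3] 0x20->0x11 len=7 : 79 77 dd bf d5 d4 13
query mem[0x08]=0x5f, mem[0x14]=0xbf, mem[0x11]=0x79, mem[0x18]=0x5f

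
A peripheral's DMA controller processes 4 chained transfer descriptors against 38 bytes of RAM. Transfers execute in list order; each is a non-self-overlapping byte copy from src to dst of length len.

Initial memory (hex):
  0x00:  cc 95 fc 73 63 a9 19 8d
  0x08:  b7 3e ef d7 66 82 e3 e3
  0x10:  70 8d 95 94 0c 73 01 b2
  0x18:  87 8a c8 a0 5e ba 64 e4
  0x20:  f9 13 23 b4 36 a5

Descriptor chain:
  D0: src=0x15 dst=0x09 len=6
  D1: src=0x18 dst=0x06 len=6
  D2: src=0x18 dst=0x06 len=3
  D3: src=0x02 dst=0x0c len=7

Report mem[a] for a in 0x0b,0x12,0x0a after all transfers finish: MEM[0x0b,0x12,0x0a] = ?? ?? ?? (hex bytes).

MEM[0x0b,0x12,0x0a] = ba c8 5e

[0] 0x15->0x09 len=6 : 73 01 b2 87 8a c8
[1] 0x18->0x06 len=6 : 87 8a c8 a0 5e ba
[2] 0x18->0x06 len=3 : 87 8a c8
[3] 0x02->0x0c len=7 : fc 73 63 a9 87 8a c8
query mem[0x0b]=0xba, mem[0x12]=0xc8, mem[0x0a]=0x5e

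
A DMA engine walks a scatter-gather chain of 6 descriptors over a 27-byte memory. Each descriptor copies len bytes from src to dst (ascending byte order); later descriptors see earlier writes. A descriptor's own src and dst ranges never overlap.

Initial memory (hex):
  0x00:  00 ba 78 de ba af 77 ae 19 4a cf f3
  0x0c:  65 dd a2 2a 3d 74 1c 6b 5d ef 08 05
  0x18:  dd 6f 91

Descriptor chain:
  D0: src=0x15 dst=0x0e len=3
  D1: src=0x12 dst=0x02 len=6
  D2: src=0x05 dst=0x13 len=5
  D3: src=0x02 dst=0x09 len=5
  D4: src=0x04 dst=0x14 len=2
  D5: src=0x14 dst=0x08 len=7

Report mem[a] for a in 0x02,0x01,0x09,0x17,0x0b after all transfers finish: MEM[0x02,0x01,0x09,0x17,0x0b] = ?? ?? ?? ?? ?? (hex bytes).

  after D0: wrote 3B at 0x0e = ef0805
  after D1: wrote 6B at 0x02 = 1c6b5def0805
  after D2: wrote 5B at 0x13 = ef0805194a
  after D3: wrote 5B at 0x09 = 1c6b5def08
  after D4: wrote 2B at 0x14 = 5def
  after D5: wrote 7B at 0x08 = 5def194add6f91
query mem[0x02]=0x1c, mem[0x01]=0xba, mem[0x09]=0xef, mem[0x17]=0x4a, mem[0x0b]=0x4a

MEM[0x02,0x01,0x09,0x17,0x0b] = 1c ba ef 4a 4a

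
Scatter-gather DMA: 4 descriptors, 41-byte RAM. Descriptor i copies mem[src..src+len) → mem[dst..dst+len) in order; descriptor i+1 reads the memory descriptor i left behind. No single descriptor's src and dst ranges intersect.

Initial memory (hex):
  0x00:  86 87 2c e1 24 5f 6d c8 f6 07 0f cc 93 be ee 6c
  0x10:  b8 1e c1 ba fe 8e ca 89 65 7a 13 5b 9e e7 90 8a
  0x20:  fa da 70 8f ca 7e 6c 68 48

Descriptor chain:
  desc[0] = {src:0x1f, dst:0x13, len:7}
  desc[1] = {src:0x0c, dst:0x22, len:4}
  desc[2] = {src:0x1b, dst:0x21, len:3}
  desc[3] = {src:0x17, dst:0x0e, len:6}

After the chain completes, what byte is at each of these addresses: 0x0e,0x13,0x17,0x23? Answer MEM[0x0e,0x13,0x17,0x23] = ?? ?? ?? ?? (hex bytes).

MEM[0x0e,0x13,0x17,0x23] = 8f 9e 8f e7

D0: mem[0x13..0x19] <- [8a fa da 70 8f ca 7e]
D1: mem[0x22..0x25] <- [93 be ee 6c]
D2: mem[0x21..0x23] <- [5b 9e e7]
D3: mem[0x0e..0x13] <- [8f ca 7e 13 5b 9e]
query mem[0x0e]=0x8f, mem[0x13]=0x9e, mem[0x17]=0x8f, mem[0x23]=0xe7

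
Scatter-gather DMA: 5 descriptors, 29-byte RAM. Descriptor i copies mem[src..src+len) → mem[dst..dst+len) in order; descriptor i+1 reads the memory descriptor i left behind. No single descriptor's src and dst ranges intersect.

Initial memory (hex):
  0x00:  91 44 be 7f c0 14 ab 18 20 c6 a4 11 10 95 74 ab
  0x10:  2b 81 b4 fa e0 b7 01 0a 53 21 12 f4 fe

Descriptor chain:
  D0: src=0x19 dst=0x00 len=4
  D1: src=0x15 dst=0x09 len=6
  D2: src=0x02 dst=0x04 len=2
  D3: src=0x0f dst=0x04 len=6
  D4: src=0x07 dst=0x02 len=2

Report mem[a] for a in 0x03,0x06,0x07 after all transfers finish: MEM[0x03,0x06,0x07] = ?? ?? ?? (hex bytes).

MEM[0x03,0x06,0x07] = fa 81 b4

D0: mem[0x00..0x03] <- [21 12 f4 fe]
D1: mem[0x09..0x0e] <- [b7 01 0a 53 21 12]
D2: mem[0x04..0x05] <- [f4 fe]
D3: mem[0x04..0x09] <- [ab 2b 81 b4 fa e0]
D4: mem[0x02..0x03] <- [b4 fa]
query mem[0x03]=0xfa, mem[0x06]=0x81, mem[0x07]=0xb4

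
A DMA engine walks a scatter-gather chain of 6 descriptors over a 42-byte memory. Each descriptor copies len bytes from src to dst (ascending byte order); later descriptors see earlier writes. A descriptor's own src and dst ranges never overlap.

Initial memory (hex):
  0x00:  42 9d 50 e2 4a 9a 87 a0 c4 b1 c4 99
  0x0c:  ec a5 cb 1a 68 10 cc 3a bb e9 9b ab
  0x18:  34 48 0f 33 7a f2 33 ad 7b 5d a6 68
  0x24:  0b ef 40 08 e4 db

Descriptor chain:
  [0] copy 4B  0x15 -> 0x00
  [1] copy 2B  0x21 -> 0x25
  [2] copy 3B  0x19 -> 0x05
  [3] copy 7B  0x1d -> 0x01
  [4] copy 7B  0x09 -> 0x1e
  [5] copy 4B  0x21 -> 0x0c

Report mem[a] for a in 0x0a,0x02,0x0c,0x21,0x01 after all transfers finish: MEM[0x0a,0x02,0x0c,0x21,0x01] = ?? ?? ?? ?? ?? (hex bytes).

MEM[0x0a,0x02,0x0c,0x21,0x01] = c4 33 ec ec f2

[0] 0x15->0x00 len=4 : e9 9b ab 34
[1] 0x21->0x25 len=2 : 5d a6
[2] 0x19->0x05 len=3 : 48 0f 33
[3] 0x1d->0x01 len=7 : f2 33 ad 7b 5d a6 68
[4] 0x09->0x1e len=7 : b1 c4 99 ec a5 cb 1a
[5] 0x21->0x0c len=4 : ec a5 cb 1a
query mem[0x0a]=0xc4, mem[0x02]=0x33, mem[0x0c]=0xec, mem[0x21]=0xec, mem[0x01]=0xf2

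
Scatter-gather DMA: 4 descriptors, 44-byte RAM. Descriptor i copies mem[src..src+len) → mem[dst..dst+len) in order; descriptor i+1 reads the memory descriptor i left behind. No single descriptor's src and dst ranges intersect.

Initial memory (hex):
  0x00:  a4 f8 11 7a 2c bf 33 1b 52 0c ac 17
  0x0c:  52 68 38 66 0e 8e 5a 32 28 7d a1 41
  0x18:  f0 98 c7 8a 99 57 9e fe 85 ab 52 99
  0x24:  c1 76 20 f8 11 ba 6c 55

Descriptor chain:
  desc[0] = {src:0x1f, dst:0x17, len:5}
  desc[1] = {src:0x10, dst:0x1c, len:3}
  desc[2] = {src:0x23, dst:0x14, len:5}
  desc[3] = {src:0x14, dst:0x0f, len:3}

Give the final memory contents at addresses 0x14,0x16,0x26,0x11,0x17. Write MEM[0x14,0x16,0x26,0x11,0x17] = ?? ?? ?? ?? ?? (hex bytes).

MEM[0x14,0x16,0x26,0x11,0x17] = 99 76 20 76 20

#0 dst[0x17+5] := {0xfe,0x85,0xab,0x52,0x99}
#1 dst[0x1c+3] := {0x0e,0x8e,0x5a}
#2 dst[0x14+5] := {0x99,0xc1,0x76,0x20,0xf8}
#3 dst[0x0f+3] := {0x99,0xc1,0x76}
query mem[0x14]=0x99, mem[0x16]=0x76, mem[0x26]=0x20, mem[0x11]=0x76, mem[0x17]=0x20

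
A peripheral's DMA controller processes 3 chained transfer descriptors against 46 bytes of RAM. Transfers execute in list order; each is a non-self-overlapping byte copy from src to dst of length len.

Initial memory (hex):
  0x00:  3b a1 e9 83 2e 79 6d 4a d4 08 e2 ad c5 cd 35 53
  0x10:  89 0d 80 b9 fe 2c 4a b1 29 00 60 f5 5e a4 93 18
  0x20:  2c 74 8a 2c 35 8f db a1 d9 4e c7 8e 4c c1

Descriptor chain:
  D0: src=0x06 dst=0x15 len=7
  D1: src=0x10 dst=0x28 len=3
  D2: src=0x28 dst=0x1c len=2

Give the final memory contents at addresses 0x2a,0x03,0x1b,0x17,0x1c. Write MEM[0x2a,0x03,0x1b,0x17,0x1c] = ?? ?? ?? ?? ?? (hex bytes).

  after D0: wrote 7B at 0x15 = 6d4ad408e2adc5
  after D1: wrote 3B at 0x28 = 890d80
  after D2: wrote 2B at 0x1c = 890d
query mem[0x2a]=0x80, mem[0x03]=0x83, mem[0x1b]=0xc5, mem[0x17]=0xd4, mem[0x1c]=0x89

MEM[0x2a,0x03,0x1b,0x17,0x1c] = 80 83 c5 d4 89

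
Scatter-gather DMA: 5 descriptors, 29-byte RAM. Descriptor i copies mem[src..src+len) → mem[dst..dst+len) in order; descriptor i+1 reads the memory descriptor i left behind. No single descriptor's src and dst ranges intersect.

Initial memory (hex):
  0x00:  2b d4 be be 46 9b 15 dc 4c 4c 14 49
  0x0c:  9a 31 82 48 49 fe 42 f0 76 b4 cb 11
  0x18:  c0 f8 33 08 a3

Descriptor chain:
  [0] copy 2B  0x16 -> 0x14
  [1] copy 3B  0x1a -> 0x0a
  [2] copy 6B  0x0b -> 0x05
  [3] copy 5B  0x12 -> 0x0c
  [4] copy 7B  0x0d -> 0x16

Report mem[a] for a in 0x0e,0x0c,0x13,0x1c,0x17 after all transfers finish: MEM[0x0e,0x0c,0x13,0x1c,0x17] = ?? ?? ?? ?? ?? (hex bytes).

#0 dst[0x14+2] := {0xcb,0x11}
#1 dst[0x0a+3] := {0x33,0x08,0xa3}
#2 dst[0x05+6] := {0x08,0xa3,0x31,0x82,0x48,0x49}
#3 dst[0x0c+5] := {0x42,0xf0,0xcb,0x11,0xcb}
#4 dst[0x16+7] := {0xf0,0xcb,0x11,0xcb,0xfe,0x42,0xf0}
query mem[0x0e]=0xcb, mem[0x0c]=0x42, mem[0x13]=0xf0, mem[0x1c]=0xf0, mem[0x17]=0xcb

MEM[0x0e,0x0c,0x13,0x1c,0x17] = cb 42 f0 f0 cb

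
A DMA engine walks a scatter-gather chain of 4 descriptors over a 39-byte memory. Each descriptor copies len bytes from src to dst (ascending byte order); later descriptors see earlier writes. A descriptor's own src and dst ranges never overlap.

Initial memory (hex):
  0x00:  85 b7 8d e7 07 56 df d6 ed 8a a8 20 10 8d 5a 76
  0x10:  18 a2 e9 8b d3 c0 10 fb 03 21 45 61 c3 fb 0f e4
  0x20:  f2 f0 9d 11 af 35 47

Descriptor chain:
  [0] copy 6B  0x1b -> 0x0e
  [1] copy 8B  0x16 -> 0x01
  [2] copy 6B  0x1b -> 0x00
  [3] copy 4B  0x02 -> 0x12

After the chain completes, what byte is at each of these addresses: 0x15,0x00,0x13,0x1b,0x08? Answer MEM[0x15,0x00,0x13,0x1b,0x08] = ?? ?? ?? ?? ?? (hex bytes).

D0: mem[0x0e..0x13] <- [61 c3 fb 0f e4 f2]
D1: mem[0x01..0x08] <- [10 fb 03 21 45 61 c3 fb]
D2: mem[0x00..0x05] <- [61 c3 fb 0f e4 f2]
D3: mem[0x12..0x15] <- [fb 0f e4 f2]
query mem[0x15]=0xf2, mem[0x00]=0x61, mem[0x13]=0x0f, mem[0x1b]=0x61, mem[0x08]=0xfb

MEM[0x15,0x00,0x13,0x1b,0x08] = f2 61 0f 61 fb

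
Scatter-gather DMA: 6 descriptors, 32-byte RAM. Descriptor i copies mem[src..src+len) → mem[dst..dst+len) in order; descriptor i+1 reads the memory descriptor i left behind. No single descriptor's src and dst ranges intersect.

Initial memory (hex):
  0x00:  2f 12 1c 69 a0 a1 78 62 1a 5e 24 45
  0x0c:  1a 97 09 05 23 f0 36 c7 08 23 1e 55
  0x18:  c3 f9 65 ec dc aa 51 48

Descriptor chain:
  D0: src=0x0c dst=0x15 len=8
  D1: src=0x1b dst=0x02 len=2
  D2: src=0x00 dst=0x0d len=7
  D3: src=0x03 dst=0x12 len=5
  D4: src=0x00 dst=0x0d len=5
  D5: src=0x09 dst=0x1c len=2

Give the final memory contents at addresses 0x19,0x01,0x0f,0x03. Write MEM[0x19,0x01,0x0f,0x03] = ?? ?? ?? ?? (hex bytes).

MEM[0x19,0x01,0x0f,0x03] = 23 12 36 c7

  after D0: wrote 8B at 0x15 = 1a97090523f036c7
  after D1: wrote 2B at 0x02 = 36c7
  after D2: wrote 7B at 0x0d = 2f1236c7a0a178
  after D3: wrote 5B at 0x12 = c7a0a17862
  after D4: wrote 5B at 0x0d = 2f1236c7a0
  after D5: wrote 2B at 0x1c = 5e24
query mem[0x19]=0x23, mem[0x01]=0x12, mem[0x0f]=0x36, mem[0x03]=0xc7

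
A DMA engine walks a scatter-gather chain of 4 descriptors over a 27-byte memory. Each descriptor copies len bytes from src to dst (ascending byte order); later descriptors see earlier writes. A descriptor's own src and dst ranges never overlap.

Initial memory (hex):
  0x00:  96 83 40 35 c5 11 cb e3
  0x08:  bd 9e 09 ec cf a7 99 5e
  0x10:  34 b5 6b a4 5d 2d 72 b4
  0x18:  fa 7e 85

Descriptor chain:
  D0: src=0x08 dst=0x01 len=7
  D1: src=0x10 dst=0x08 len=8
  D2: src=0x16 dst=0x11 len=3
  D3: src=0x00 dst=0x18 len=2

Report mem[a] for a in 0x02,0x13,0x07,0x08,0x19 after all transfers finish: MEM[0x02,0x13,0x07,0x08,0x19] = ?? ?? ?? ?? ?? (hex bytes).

MEM[0x02,0x13,0x07,0x08,0x19] = 9e fa 99 34 bd

D0: mem[0x01..0x07] <- [bd 9e 09 ec cf a7 99]
D1: mem[0x08..0x0f] <- [34 b5 6b a4 5d 2d 72 b4]
D2: mem[0x11..0x13] <- [72 b4 fa]
D3: mem[0x18..0x19] <- [96 bd]
query mem[0x02]=0x9e, mem[0x13]=0xfa, mem[0x07]=0x99, mem[0x08]=0x34, mem[0x19]=0xbd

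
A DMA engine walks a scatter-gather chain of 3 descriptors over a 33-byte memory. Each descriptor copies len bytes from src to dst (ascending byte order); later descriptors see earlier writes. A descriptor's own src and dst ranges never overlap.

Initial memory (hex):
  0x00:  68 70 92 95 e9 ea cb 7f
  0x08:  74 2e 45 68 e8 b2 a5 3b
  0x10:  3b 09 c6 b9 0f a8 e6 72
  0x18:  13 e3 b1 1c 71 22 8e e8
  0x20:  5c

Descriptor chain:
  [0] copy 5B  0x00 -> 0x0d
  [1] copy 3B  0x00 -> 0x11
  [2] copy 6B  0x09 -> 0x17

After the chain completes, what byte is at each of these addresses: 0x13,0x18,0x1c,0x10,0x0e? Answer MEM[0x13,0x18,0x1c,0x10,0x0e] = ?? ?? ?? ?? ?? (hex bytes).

MEM[0x13,0x18,0x1c,0x10,0x0e] = 92 45 70 95 70

#0 dst[0x0d+5] := {0x68,0x70,0x92,0x95,0xe9}
#1 dst[0x11+3] := {0x68,0x70,0x92}
#2 dst[0x17+6] := {0x2e,0x45,0x68,0xe8,0x68,0x70}
query mem[0x13]=0x92, mem[0x18]=0x45, mem[0x1c]=0x70, mem[0x10]=0x95, mem[0x0e]=0x70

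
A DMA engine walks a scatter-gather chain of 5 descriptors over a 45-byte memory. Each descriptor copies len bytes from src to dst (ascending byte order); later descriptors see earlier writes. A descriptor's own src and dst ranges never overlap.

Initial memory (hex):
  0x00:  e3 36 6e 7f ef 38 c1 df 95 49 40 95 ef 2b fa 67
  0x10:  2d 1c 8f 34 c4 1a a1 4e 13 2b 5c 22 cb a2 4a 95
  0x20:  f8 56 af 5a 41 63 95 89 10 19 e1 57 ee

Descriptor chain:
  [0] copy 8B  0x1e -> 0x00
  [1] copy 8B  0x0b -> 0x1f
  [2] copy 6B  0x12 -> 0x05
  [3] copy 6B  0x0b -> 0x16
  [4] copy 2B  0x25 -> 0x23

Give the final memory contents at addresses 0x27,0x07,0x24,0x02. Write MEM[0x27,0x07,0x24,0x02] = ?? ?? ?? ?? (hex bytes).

  after D0: wrote 8B at 0x00 = 4a95f856af5a4163
  after D1: wrote 8B at 0x1f = 95ef2bfa672d1c8f
  after D2: wrote 6B at 0x05 = 8f34c41aa14e
  after D3: wrote 6B at 0x16 = 95ef2bfa672d
  after D4: wrote 2B at 0x23 = 1c8f
query mem[0x27]=0x89, mem[0x07]=0xc4, mem[0x24]=0x8f, mem[0x02]=0xf8

MEM[0x27,0x07,0x24,0x02] = 89 c4 8f f8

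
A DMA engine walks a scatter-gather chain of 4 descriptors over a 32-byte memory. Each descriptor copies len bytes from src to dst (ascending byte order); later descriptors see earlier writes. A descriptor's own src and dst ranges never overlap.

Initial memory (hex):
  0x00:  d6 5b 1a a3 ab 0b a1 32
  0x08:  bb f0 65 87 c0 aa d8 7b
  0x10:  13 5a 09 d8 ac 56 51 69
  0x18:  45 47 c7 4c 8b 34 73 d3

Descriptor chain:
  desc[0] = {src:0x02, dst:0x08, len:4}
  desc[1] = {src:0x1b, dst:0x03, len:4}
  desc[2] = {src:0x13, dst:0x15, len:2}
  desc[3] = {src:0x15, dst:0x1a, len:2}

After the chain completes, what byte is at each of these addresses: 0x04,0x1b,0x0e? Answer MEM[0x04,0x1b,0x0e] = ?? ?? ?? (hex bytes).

#0 dst[0x08+4] := {0x1a,0xa3,0xab,0x0b}
#1 dst[0x03+4] := {0x4c,0x8b,0x34,0x73}
#2 dst[0x15+2] := {0xd8,0xac}
#3 dst[0x1a+2] := {0xd8,0xac}
query mem[0x04]=0x8b, mem[0x1b]=0xac, mem[0x0e]=0xd8

MEM[0x04,0x1b,0x0e] = 8b ac d8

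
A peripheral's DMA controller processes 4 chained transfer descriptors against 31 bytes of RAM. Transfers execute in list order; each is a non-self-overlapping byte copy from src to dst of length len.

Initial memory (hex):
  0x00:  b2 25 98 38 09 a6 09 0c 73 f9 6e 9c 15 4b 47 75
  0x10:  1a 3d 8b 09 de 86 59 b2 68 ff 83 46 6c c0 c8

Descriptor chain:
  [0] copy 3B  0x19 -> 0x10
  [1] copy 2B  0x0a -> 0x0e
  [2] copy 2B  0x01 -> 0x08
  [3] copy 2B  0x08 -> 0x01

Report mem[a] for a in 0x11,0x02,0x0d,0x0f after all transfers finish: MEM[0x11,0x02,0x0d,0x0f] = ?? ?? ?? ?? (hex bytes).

  after D0: wrote 3B at 0x10 = ff8346
  after D1: wrote 2B at 0x0e = 6e9c
  after D2: wrote 2B at 0x08 = 2598
  after D3: wrote 2B at 0x01 = 2598
query mem[0x11]=0x83, mem[0x02]=0x98, mem[0x0d]=0x4b, mem[0x0f]=0x9c

MEM[0x11,0x02,0x0d,0x0f] = 83 98 4b 9c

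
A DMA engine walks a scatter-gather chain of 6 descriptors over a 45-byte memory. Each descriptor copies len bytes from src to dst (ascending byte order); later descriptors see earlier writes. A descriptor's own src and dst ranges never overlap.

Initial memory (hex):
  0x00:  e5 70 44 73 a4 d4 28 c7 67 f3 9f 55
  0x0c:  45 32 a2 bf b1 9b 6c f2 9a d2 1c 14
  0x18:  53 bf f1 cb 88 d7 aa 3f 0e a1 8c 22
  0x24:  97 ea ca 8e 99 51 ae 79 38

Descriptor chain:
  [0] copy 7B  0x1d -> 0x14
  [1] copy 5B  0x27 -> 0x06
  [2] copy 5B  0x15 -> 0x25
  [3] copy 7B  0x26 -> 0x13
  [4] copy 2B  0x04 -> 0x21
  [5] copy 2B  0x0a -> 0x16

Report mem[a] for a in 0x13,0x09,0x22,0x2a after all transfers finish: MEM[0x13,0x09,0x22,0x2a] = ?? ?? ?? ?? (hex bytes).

  after D0: wrote 7B at 0x14 = d7aa3f0ea18c22
  after D1: wrote 5B at 0x06 = 8e9951ae79
  after D2: wrote 5B at 0x25 = aa3f0ea18c
  after D3: wrote 7B at 0x13 = 3f0ea18cae7938
  after D4: wrote 2B at 0x21 = a4d4
  after D5: wrote 2B at 0x16 = 7955
query mem[0x13]=0x3f, mem[0x09]=0xae, mem[0x22]=0xd4, mem[0x2a]=0xae

MEM[0x13,0x09,0x22,0x2a] = 3f ae d4 ae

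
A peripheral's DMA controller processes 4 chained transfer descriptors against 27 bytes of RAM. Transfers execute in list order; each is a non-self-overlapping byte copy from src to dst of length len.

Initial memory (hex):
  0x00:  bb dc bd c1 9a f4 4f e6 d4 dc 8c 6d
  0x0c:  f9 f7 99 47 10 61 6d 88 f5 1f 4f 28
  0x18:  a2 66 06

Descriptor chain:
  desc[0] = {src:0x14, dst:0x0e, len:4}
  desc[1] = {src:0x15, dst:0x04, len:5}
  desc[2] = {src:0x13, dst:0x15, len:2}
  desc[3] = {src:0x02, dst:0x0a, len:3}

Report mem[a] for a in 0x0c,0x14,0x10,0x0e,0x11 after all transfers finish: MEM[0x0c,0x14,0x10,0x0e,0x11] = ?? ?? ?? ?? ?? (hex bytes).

MEM[0x0c,0x14,0x10,0x0e,0x11] = 1f f5 4f f5 28

D0: mem[0x0e..0x11] <- [f5 1f 4f 28]
D1: mem[0x04..0x08] <- [1f 4f 28 a2 66]
D2: mem[0x15..0x16] <- [88 f5]
D3: mem[0x0a..0x0c] <- [bd c1 1f]
query mem[0x0c]=0x1f, mem[0x14]=0xf5, mem[0x10]=0x4f, mem[0x0e]=0xf5, mem[0x11]=0x28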